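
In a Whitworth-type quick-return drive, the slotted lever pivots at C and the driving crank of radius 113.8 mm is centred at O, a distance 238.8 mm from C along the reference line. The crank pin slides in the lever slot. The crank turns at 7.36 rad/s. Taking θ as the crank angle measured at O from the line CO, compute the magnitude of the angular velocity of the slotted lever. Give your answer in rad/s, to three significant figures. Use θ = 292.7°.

1.90

ω = 7.36 rad/s
Crank pin A relative to C: A = (d + r cosθ, r sinθ); lever angle φ = atan2(r sinθ, d + r cosθ).
Differentiating tanφ: φ̇ = rω(d cosθ + r)/(d² + r² + 2dr cosθ).
d² + r² + 2dr cosθ = |CA|² = 0.0909502 m²;  d cosθ + r = +0.20595 m.
|ω_lever| = |0.1138·7.36·+0.20595| / 0.0909502 = 1.8967 rad/s.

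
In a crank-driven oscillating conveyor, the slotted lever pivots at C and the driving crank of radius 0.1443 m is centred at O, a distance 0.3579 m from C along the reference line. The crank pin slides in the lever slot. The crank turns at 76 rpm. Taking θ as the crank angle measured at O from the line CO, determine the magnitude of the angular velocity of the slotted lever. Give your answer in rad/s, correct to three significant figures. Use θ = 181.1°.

ω = 7.959 rad/s (from 76 rpm).
Crank pin A relative to C: A = (d + r cosθ, r sinθ); lever angle φ = atan2(r sinθ, d + r cosθ).
Differentiating tanφ: φ̇ = rω(d cosθ + r)/(d² + r² + 2dr cosθ).
d² + r² + 2dr cosθ = |CA|² = 0.045644 m²;  d cosθ + r = -0.21353 m.
|ω_lever| = |0.1443·7.959·-0.21353| / 0.045644 = 5.3727 rad/s.

5.37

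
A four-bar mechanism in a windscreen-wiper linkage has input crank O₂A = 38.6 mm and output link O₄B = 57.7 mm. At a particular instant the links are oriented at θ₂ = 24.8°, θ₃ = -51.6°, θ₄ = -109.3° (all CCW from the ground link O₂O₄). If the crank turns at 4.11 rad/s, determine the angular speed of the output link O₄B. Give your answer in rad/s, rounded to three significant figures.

ω₂ = 4.11 rad/s
Differentiating the loop-closure r₂e^{iθ₂}+r₃e^{iθ₃}=r₁+r₄e^{iθ₄} gives r₂ω₂e^{iθ₂}+r₃ω₃e^{iθ₃}=r₄ω₄e^{iθ₄}.
Eliminating the other unknown: ω₄ = r₂ω₂ sin(θ₂−θ₃) / [r₄ sin(θ₄−θ₃)].
Numerator sine = +0.97196; denominator sine = -0.84526.
Result = 0.0386·4.11·(+0.97196) / (0.0577·(-0.84526)) = -3.1616 rad/s; magnitude 3.1616 rad/s.

3.16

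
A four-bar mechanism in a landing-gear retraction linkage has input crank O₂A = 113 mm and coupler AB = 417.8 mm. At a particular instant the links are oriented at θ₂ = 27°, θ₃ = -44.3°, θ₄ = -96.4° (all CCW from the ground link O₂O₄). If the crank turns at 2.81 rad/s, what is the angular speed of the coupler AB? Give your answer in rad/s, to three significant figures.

0.804

ω₂ = 2.81 rad/s
Differentiating the loop-closure r₂e^{iθ₂}+r₃e^{iθ₃}=r₁+r₄e^{iθ₄} gives r₂ω₂e^{iθ₂}+r₃ω₃e^{iθ₃}=r₄ω₄e^{iθ₄}.
Eliminating the other unknown: ω₃ = r₂ω₂ sin(θ₄−θ₂) / [r₃ sin(θ₃−θ₄)].
Numerator sine = -0.83485; denominator sine = +0.78908.
Result = 0.113·2.81·(-0.83485) / (0.4178·(+0.78908)) = -0.80408 rad/s; magnitude 0.80408 rad/s.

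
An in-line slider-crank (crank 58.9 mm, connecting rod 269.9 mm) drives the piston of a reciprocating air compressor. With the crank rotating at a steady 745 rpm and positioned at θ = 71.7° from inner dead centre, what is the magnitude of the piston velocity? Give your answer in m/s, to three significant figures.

ω = 2π·745/60 = 78.02 rad/s
For an in-line slider-crank, x = r cosθ + √(L² − r² sin²θ), so v = −rω sinθ·[1 + r cosθ/√(L² − r² sin²θ)].
With r = 0.0589 m, L = 0.2699 m, θ = 71.7°: √(L² − r² sin²θ) = 0.26404 m.
v = −0.0589·78.02·0.94943·[1 + 0.0589·0.31399/0.26404] = -4.6683 m/s.
|v| = 4.6683 m/s.

4.67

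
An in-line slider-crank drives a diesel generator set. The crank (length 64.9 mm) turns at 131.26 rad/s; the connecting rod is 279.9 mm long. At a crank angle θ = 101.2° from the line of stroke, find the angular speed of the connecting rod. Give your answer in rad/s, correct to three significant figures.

6.07

ω = 131.3 rad/s
The rod makes angle φ with the slider axis where L sinφ = r sinθ; differentiating, L cosφ·φ̇ = r ω cosθ.
L cosφ = √(L² − r² sin²θ) = 0.27256 m.
|ω_rod| = r ω |cosθ| / √(L² − r² sin²θ) = 0.0649·131.3·0.19423/0.27256 = 6.0707 rad/s.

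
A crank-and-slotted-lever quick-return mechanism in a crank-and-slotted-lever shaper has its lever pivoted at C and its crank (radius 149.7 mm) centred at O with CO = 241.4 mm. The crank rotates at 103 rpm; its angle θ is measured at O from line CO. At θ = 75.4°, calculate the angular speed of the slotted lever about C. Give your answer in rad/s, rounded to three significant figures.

3.44

ω = 10.79 rad/s (from 103 rpm).
Crank pin A relative to C: A = (d + r cosθ, r sinθ); lever angle φ = atan2(r sinθ, d + r cosθ).
Differentiating tanφ: φ̇ = rω(d cosθ + r)/(d² + r² + 2dr cosθ).
d² + r² + 2dr cosθ = |CA|² = 0.0989024 m²;  d cosθ + r = +0.21055 m.
|ω_lever| = |0.1497·10.79·+0.21055| / 0.0989024 = 3.4374 rad/s.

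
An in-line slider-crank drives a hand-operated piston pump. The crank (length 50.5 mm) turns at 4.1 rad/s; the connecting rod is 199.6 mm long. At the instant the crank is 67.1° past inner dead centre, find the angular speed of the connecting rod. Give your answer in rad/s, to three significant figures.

0.415

ω = 4.1 rad/s
The rod makes angle φ with the slider axis where L sinφ = r sinθ; differentiating, L cosφ·φ̇ = r ω cosθ.
L cosφ = √(L² − r² sin²θ) = 0.1941 m.
|ω_rod| = r ω |cosθ| / √(L² − r² sin²θ) = 0.0505·4.1·0.38912/0.1941 = 0.41508 rad/s.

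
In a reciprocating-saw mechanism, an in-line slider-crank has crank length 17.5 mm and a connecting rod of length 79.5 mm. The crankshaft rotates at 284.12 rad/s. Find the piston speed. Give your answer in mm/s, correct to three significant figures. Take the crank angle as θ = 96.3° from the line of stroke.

ω = 284.1 rad/s
For an in-line slider-crank, x = r cosθ + √(L² − r² sin²θ), so v = −rω sinθ·[1 + r cosθ/√(L² − r² sin²θ)].
With r = 0.0175 m, L = 0.0795 m, θ = 96.3°: √(L² − r² sin²θ) = 0.077574 m.
v = −0.0175·284.1·0.99396·[1 + 0.0175·-0.10973/0.077574] = -4.8197 m/s.
|v| = 4.8197 m/s = 4819.7 mm/s.

4820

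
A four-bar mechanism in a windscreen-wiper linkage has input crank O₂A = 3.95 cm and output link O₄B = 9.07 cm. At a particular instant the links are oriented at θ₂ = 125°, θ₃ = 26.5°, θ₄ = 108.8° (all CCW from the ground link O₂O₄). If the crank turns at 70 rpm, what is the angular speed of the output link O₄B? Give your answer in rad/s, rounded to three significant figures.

ω₂ = 7.33 rad/s (from 70 rpm).
Differentiating the loop-closure r₂e^{iθ₂}+r₃e^{iθ₃}=r₁+r₄e^{iθ₄} gives r₂ω₂e^{iθ₂}+r₃ω₃e^{iθ₃}=r₄ω₄e^{iθ₄}.
Eliminating the other unknown: ω₄ = r₂ω₂ sin(θ₂−θ₃) / [r₄ sin(θ₄−θ₃)].
Numerator sine = +0.98902; denominator sine = +0.99098.
Result = 0.0395·7.33·(+0.98902) / (0.0907·(+0.99098)) = +3.1861 rad/s; magnitude 3.1861 rad/s.

3.19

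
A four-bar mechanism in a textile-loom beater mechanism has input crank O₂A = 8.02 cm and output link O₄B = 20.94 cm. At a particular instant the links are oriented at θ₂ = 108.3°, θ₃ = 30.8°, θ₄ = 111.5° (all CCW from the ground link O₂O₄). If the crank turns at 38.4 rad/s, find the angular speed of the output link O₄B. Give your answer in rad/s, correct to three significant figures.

14.5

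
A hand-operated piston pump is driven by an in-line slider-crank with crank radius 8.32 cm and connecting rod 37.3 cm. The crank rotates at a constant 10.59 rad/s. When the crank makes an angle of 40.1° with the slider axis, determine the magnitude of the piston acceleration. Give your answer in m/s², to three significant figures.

ω = 10.59 rad/s
x(θ) = r cosθ + √(L² − r² sin²θ); with ω constant, a = ω²·d²x/dθ².
d²x/dθ² = −r cosθ − r²(cos2θ)/√u − r⁴ sin²2θ/(4u^{3/2}),  u = L² − r² sin²θ = 0.136257 m².
Substituting r = 0.0832 m, L = 0.373 m, θ = 40.1°: d²x/dθ² = -0.067065 m.
a = ω²·d²x/dθ² = (10.59)²·(-0.067065) = -7.5212 m/s²;  |a| = 7.5212 m/s².

7.52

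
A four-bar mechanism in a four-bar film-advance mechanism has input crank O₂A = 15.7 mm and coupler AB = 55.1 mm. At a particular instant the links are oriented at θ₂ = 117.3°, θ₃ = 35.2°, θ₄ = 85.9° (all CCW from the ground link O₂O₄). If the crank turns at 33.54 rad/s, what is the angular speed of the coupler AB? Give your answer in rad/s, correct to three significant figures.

ω₂ = 33.54 rad/s
Differentiating the loop-closure r₂e^{iθ₂}+r₃e^{iθ₃}=r₁+r₄e^{iθ₄} gives r₂ω₂e^{iθ₂}+r₃ω₃e^{iθ₃}=r₄ω₄e^{iθ₄}.
Eliminating the other unknown: ω₃ = r₂ω₂ sin(θ₄−θ₂) / [r₃ sin(θ₃−θ₄)].
Numerator sine = -0.52101; denominator sine = -0.77384.
Result = 0.0157·33.54·(-0.52101) / (0.0551·(-0.77384)) = +6.4344 rad/s; magnitude 6.4344 rad/s.

6.43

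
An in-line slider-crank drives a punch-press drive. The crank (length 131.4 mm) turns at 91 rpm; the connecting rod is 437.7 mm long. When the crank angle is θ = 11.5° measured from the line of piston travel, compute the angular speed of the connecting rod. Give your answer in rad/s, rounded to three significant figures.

2.81

ω = 9.529 rad/s (converted from 91 rpm).
The rod makes angle φ with the slider axis where L sinφ = r sinθ; differentiating, L cosφ·φ̇ = r ω cosθ.
L cosφ = √(L² − r² sin²θ) = 0.43692 m.
|ω_rod| = r ω |cosθ| / √(L² − r² sin²θ) = 0.1314·9.529·0.97992/0.43692 = 2.8084 rad/s.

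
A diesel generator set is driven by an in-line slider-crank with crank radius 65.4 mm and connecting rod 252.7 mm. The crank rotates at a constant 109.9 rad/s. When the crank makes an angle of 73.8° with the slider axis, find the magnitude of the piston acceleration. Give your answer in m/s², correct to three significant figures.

ω = 109.9 rad/s
x(θ) = r cosθ + √(L² − r² sin²θ); with ω constant, a = ω²·d²x/dθ².
d²x/dθ² = −r cosθ − r²(cos2θ)/√u − r⁴ sin²2θ/(4u^{3/2}),  u = L² − r² sin²θ = 0.059913 m².
Substituting r = 0.0654 m, L = 0.2527 m, θ = 73.8°: d²x/dθ² = -0.0035817 m.
a = ω²·d²x/dθ² = (109.9)²·(-0.0035817) = -43.26 m/s²;  |a| = 43.26 m/s².

43.3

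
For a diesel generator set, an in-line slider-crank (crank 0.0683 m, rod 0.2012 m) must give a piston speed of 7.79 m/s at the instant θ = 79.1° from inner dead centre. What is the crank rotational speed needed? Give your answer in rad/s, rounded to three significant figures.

For an in-line slider-crank, |v_piston| = rω|sinθ|·[1 + r cosθ/√(L² − r² sin²θ)].
With r = 0.0683 m, L = 0.2012 m, θ = 79.1°: the bracketed kinematic factor |dx/dθ| = 0.071634 m.
ω = v/|dx/dθ| = 7.79/0.071634 = 108.75 rad/s.

109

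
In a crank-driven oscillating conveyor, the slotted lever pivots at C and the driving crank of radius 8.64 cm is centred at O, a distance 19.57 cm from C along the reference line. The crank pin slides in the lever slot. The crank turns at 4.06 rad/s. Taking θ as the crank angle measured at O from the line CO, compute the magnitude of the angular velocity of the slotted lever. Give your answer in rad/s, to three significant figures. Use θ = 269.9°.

ω = 4.06 rad/s
Crank pin A relative to C: A = (d + r cosθ, r sinθ); lever angle φ = atan2(r sinθ, d + r cosθ).
Differentiating tanφ: φ̇ = rω(d cosθ + r)/(d² + r² + 2dr cosθ).
d² + r² + 2dr cosθ = |CA|² = 0.0457044 m²;  d cosθ + r = +0.086058 m.
|ω_lever| = |0.0864·4.06·+0.086058| / 0.0457044 = 0.6605 rad/s.

0.661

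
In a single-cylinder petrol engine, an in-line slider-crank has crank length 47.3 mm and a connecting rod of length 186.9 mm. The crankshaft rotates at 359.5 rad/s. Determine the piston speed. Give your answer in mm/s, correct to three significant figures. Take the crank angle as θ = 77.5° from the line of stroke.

ω = 359.5 rad/s
For an in-line slider-crank, x = r cosθ + √(L² − r² sin²θ), so v = −rω sinθ·[1 + r cosθ/√(L² − r² sin²θ)].
With r = 0.0473 m, L = 0.1869 m, θ = 77.5°: √(L² − r² sin²θ) = 0.18111 m.
v = −0.0473·359.5·0.97630·[1 + 0.0473·0.21644/0.18111] = -17.54 m/s.
|v| = 17.54 m/s = 17540 mm/s.

17500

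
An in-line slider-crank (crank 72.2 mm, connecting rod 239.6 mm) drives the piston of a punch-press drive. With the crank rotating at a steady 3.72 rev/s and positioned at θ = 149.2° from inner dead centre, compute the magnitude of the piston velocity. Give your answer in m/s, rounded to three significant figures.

0.638

ω = 2π·3.72 = 23.37 rad/s
For an in-line slider-crank, x = r cosθ + √(L² − r² sin²θ), so v = −rω sinθ·[1 + r cosθ/√(L² − r² sin²θ)].
With r = 0.0722 m, L = 0.2396 m, θ = 149.2°: √(L² − r² sin²θ) = 0.23673 m.
v = −0.0722·23.37·0.51204·[1 + 0.0722·-0.85896/0.23673] = -0.63773 m/s.
|v| = 0.63773 m/s.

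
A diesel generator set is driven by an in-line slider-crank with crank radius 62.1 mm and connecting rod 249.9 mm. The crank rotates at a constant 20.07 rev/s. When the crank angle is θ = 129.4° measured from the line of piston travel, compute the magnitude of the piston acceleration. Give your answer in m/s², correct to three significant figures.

ω = 2π·20.1 = 126.1 rad/s
x(θ) = r cosθ + √(L² − r² sin²θ); with ω constant, a = ω²·d²x/dθ².
d²x/dθ² = −r cosθ − r²(cos2θ)/√u − r⁴ sin²2θ/(4u^{3/2}),  u = L² − r² sin²θ = 0.0601473 m².
Substituting r = 0.0621 m, L = 0.2499 m, θ = 129.4°: d²x/dθ² = +0.042228 m.
a = ω²·d²x/dθ² = (126.1)²·(+0.042228) = +671.52 m/s²;  |a| = 671.52 m/s².

672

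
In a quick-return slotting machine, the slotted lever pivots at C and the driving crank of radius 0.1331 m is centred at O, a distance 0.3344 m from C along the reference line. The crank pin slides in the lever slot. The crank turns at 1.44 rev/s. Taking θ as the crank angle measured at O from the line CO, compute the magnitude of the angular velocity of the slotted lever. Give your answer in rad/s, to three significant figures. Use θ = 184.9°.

ω = 9.048 rad/s (from 1.44 rev/s).
Crank pin A relative to C: A = (d + r cosθ, r sinθ); lever angle φ = atan2(r sinθ, d + r cosθ).
Differentiating tanφ: φ̇ = rω(d cosθ + r)/(d² + r² + 2dr cosθ).
d² + r² + 2dr cosθ = |CA|² = 0.040847 m²;  d cosθ + r = -0.20008 m.
|ω_lever| = |0.1331·9.048·-0.20008| / 0.040847 = 5.8987 rad/s.

5.90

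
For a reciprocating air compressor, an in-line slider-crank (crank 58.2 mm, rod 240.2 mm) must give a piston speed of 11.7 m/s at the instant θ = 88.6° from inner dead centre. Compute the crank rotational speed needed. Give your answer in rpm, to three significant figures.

1910

For an in-line slider-crank, |v_piston| = rω|sinθ|·[1 + r cosθ/√(L² − r² sin²θ)].
With r = 0.0582 m, L = 0.2402 m, θ = 88.6°: the bracketed kinematic factor |dx/dθ| = 0.058538 m.
ω = v/|dx/dθ| = 11.7/0.058538 = 199.87 rad/s.
N = 60ω/(2π) = 1908.6 rpm.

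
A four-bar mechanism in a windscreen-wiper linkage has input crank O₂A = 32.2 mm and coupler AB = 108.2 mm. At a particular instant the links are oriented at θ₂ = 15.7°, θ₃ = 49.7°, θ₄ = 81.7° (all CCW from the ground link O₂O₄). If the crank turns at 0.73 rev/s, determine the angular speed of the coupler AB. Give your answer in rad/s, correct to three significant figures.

2.35

ω₂ = 4.587 rad/s (from 0.73 rev/s).
Differentiating the loop-closure r₂e^{iθ₂}+r₃e^{iθ₃}=r₁+r₄e^{iθ₄} gives r₂ω₂e^{iθ₂}+r₃ω₃e^{iθ₃}=r₄ω₄e^{iθ₄}.
Eliminating the other unknown: ω₃ = r₂ω₂ sin(θ₄−θ₂) / [r₃ sin(θ₃−θ₄)].
Numerator sine = +0.91355; denominator sine = -0.52992.
Result = 0.0322·4.587·(+0.91355) / (0.1082·(-0.52992)) = -2.3532 rad/s; magnitude 2.3532 rad/s.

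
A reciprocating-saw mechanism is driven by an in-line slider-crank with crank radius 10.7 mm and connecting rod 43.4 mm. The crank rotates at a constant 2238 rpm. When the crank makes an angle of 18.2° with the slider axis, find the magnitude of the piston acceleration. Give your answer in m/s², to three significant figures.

676

ω = 2π·2238/60 = 234.4 rad/s
x(θ) = r cosθ + √(L² − r² sin²θ); with ω constant, a = ω²·d²x/dθ².
d²x/dθ² = −r cosθ − r²(cos2θ)/√u − r⁴ sin²2θ/(4u^{3/2}),  u = L² − r² sin²θ = 0.00187239 m².
Substituting r = 0.0107 m, L = 0.0434 m, θ = 18.2°: d²x/dθ² = -0.012309 m.
a = ω²·d²x/dθ² = (234.4)²·(-0.012309) = -676.06 m/s²;  |a| = 676.06 m/s².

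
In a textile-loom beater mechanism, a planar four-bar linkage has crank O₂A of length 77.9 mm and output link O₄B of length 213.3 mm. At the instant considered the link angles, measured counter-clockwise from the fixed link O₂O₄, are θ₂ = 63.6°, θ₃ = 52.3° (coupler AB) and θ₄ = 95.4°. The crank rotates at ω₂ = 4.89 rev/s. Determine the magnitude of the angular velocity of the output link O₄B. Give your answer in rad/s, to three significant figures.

ω₂ = 30.72 rad/s (from 4.89 rev/s).
Differentiating the loop-closure r₂e^{iθ₂}+r₃e^{iθ₃}=r₁+r₄e^{iθ₄} gives r₂ω₂e^{iθ₂}+r₃ω₃e^{iθ₃}=r₄ω₄e^{iθ₄}.
Eliminating the other unknown: ω₄ = r₂ω₂ sin(θ₂−θ₃) / [r₄ sin(θ₄−θ₃)].
Numerator sine = +0.19595; denominator sine = +0.68327.
Result = 0.0779·30.72·(+0.19595) / (0.2133·(+0.68327)) = +3.2179 rad/s; magnitude 3.2179 rad/s.

3.22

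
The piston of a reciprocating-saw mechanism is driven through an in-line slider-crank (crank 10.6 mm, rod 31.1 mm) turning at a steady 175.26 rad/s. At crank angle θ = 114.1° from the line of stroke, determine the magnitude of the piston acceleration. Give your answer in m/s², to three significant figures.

ω = 175.3 rad/s
x(θ) = r cosθ + √(L² − r² sin²θ); with ω constant, a = ω²·d²x/dθ².
d²x/dθ² = −r cosθ − r²(cos2θ)/√u − r⁴ sin²2θ/(4u^{3/2}),  u = L² − r² sin²θ = 0.000873584 m².
Substituting r = 0.0106 m, L = 0.0311 m, θ = 114.1°: d²x/dθ² = +0.0067942 m.
a = ω²·d²x/dθ² = (175.3)²·(+0.0067942) = +208.69 m/s²;  |a| = 208.69 m/s².

209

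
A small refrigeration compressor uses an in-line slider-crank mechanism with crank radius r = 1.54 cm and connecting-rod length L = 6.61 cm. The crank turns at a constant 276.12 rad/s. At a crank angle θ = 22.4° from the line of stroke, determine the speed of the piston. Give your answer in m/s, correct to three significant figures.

ω = 276.1 rad/s
For an in-line slider-crank, x = r cosθ + √(L² − r² sin²θ), so v = −rω sinθ·[1 + r cosθ/√(L² − r² sin²θ)].
With r = 0.0154 m, L = 0.0661 m, θ = 22.4°: √(L² − r² sin²θ) = 0.065839 m.
v = −0.0154·276.1·0.38107·[1 + 0.0154·0.92455/0.065839] = -1.9708 m/s.
|v| = 1.9708 m/s.

1.97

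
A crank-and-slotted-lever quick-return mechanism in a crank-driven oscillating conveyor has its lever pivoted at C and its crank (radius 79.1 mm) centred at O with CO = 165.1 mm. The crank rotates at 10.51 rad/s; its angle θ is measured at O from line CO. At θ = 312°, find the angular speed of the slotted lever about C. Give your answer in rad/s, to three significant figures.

3.09

ω = 10.51 rad/s
Crank pin A relative to C: A = (d + r cosθ, r sinθ); lever angle φ = atan2(r sinθ, d + r cosθ).
Differentiating tanφ: φ̇ = rω(d cosθ + r)/(d² + r² + 2dr cosθ).
d² + r² + 2dr cosθ = |CA|² = 0.0509917 m²;  d cosθ + r = +0.18957 m.
|ω_lever| = |0.0791·10.51·+0.18957| / 0.0509917 = 3.0907 rad/s.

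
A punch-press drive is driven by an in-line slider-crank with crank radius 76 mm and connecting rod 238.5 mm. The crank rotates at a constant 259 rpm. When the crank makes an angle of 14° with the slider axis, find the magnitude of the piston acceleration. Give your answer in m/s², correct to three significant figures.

70.1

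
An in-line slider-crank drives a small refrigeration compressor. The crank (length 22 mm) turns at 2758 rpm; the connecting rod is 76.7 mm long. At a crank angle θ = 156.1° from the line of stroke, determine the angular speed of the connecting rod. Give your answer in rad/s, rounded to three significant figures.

76.3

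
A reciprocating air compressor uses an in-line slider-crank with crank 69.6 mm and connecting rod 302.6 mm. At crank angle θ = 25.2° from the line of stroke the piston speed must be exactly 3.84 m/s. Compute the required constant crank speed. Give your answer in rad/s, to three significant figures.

For an in-line slider-crank, |v_piston| = rω|sinθ|·[1 + r cosθ/√(L² − r² sin²θ)].
With r = 0.0696 m, L = 0.3026 m, θ = 25.2°: the bracketed kinematic factor |dx/dθ| = 0.035831 m.
ω = v/|dx/dθ| = 3.84/0.035831 = 107.17 rad/s.

107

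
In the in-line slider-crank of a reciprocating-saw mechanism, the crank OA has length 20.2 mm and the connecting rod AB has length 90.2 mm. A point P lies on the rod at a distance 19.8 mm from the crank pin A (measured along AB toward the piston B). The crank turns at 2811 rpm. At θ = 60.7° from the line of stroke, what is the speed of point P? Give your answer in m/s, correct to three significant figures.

5.78

ω = 294.4 rad/s.  Crank-pin speed |V_A| = rω = 5.9462 m/s, perpendicular to OA.
Rod angle: sinφ = −(r/L) sinθ ⇒ φ = -11.262°; ω_rod = −rω cosθ/√(L²−r²sin²θ) = -32.895 rad/s.
V_P = V_A + ω_rod × AP, with AP = 0.0198 m along the rod.
Components: V_Px = −rω sinθ − a·ω_rod·sinφ = -5.3127 m/s;  V_Py = rω cosθ + a·ω_rod·cosφ = +2.2712 m/s.
|V_P| = √(V_Px² + V_Py²) = 5.7778 m/s.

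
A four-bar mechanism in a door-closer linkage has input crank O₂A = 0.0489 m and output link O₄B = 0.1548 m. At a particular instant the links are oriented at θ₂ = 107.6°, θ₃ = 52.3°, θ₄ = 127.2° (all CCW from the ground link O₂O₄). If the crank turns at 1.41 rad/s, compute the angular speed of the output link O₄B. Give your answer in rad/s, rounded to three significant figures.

ω₂ = 1.41 rad/s
Differentiating the loop-closure r₂e^{iθ₂}+r₃e^{iθ₃}=r₁+r₄e^{iθ₄} gives r₂ω₂e^{iθ₂}+r₃ω₃e^{iθ₃}=r₄ω₄e^{iθ₄}.
Eliminating the other unknown: ω₄ = r₂ω₂ sin(θ₂−θ₃) / [r₄ sin(θ₄−θ₃)].
Numerator sine = +0.82214; denominator sine = +0.96547.
Result = 0.0489·1.41·(+0.82214) / (0.1548·(+0.96547)) = +0.37928 rad/s; magnitude 0.37928 rad/s.

0.379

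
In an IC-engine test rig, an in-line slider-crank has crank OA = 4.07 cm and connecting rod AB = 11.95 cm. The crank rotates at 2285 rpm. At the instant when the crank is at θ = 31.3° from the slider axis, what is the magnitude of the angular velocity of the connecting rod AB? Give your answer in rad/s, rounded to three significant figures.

ω = 239.3 rad/s (converted from 2285 rpm).
The rod makes angle φ with the slider axis where L sinφ = r sinθ; differentiating, L cosφ·φ̇ = r ω cosθ.
L cosφ = √(L² − r² sin²θ) = 0.11761 m.
|ω_rod| = r ω |cosθ| / √(L² − r² sin²θ) = 0.0407·239.3·0.85446/0.11761 = 70.752 rad/s.

70.8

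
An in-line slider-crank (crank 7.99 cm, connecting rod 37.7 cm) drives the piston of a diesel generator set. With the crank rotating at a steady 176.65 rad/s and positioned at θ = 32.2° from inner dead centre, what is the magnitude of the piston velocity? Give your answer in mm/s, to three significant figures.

8880

ω = 176.7 rad/s
For an in-line slider-crank, x = r cosθ + √(L² − r² sin²θ), so v = −rω sinθ·[1 + r cosθ/√(L² − r² sin²θ)].
With r = 0.0799 m, L = 0.377 m, θ = 32.2°: √(L² − r² sin²θ) = 0.37459 m.
v = −0.0799·176.7·0.53288·[1 + 0.0799·0.84619/0.37459] = -8.8787 m/s.
|v| = 8.8787 m/s = 8878.7 mm/s.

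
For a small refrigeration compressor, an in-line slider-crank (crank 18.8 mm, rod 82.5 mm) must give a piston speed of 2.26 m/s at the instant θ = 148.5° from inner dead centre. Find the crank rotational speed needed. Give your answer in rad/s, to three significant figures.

286

For an in-line slider-crank, |v_piston| = rω|sinθ|·[1 + r cosθ/√(L² − r² sin²θ)].
With r = 0.0188 m, L = 0.0825 m, θ = 148.5°: the bracketed kinematic factor |dx/dθ| = 0.0079007 m.
ω = v/|dx/dθ| = 2.26/0.0079007 = 286.05 rad/s.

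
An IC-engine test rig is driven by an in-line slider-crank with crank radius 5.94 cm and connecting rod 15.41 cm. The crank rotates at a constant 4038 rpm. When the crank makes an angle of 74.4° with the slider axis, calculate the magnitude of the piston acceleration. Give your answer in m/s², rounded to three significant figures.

ω = 2π·4038/60 = 422.9 rad/s
x(θ) = r cosθ + √(L² − r² sin²θ); with ω constant, a = ω²·d²x/dθ².
d²x/dθ² = −r cosθ − r²(cos2θ)/√u − r⁴ sin²2θ/(4u^{3/2}),  u = L² − r² sin²θ = 0.0204736 m².
Substituting r = 0.0594 m, L = 0.1541 m, θ = 74.4°: d²x/dθ² = +0.0048335 m.
a = ω²·d²x/dθ² = (422.9)²·(+0.0048335) = +864.27 m/s²;  |a| = 864.27 m/s².

864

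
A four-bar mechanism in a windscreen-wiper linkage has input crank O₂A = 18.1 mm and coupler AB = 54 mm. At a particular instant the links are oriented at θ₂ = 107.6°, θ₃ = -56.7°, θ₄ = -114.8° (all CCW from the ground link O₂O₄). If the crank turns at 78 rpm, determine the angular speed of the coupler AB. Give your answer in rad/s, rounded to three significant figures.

2.17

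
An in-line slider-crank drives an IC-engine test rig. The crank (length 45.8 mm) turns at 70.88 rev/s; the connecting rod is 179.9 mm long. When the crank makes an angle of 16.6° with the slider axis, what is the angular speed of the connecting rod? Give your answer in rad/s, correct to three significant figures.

ω = 445.4 rad/s (converted from 70.88 rev/s).
The rod makes angle φ with the slider axis where L sinφ = r sinθ; differentiating, L cosφ·φ̇ = r ω cosθ.
L cosφ = √(L² − r² sin²θ) = 0.17942 m.
|ω_rod| = r ω |cosθ| / √(L² − r² sin²θ) = 0.0458·445.4·0.95832/0.17942 = 108.94 rad/s.

109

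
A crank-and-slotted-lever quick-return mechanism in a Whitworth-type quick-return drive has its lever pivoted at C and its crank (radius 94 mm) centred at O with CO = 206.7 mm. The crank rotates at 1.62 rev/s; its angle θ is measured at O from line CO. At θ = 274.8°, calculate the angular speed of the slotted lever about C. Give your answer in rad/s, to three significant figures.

1.94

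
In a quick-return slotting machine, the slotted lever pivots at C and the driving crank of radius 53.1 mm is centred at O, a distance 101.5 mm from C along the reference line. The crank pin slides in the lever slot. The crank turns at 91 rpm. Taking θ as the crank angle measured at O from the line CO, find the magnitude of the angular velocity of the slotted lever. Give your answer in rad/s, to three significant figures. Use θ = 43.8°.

ω = 9.529 rad/s (from 91 rpm).
Crank pin A relative to C: A = (d + r cosθ, r sinθ); lever angle φ = atan2(r sinθ, d + r cosθ).
Differentiating tanφ: φ̇ = rω(d cosθ + r)/(d² + r² + 2dr cosθ).
d² + r² + 2dr cosθ = |CA|² = 0.0209019 m²;  d cosθ + r = +0.12636 m.
|ω_lever| = |0.0531·9.529·+0.12636| / 0.0209019 = 3.059 rad/s.

3.06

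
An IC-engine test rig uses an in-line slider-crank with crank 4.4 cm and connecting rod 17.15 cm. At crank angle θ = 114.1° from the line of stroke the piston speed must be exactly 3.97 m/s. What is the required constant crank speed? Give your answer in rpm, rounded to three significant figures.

1060

For an in-line slider-crank, |v_piston| = rω|sinθ|·[1 + r cosθ/√(L² − r² sin²θ)].
With r = 0.044 m, L = 0.1715 m, θ = 114.1°: the bracketed kinematic factor |dx/dθ| = 0.035837 m.
ω = v/|dx/dθ| = 3.97/0.035837 = 110.78 rad/s.
N = 60ω/(2π) = 1057.9 rpm.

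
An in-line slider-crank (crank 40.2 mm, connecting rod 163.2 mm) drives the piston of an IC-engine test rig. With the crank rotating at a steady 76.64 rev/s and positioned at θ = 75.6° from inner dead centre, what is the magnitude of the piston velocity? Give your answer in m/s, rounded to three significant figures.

19.9

ω = 2π·76.6 = 481.5 rad/s
For an in-line slider-crank, x = r cosθ + √(L² − r² sin²θ), so v = −rω sinθ·[1 + r cosθ/√(L² − r² sin²θ)].
With r = 0.0402 m, L = 0.1632 m, θ = 75.6°: √(L² − r² sin²θ) = 0.15849 m.
v = −0.0402·481.5·0.96858·[1 + 0.0402·0.24869/0.15849] = -19.933 m/s.
|v| = 19.933 m/s.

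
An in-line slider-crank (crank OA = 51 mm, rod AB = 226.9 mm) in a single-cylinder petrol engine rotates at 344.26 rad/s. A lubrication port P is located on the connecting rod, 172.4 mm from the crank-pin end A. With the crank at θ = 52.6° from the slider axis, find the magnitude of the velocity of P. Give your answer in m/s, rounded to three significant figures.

ω = 344.3 rad/s.  Crank-pin speed |V_A| = rω = 17.557 m/s, perpendicular to OA.
Rod angle: sinφ = −(r/L) sinθ ⇒ φ = -10.286°; ω_rod = −rω cosθ/√(L²−r²sin²θ) = -47.766 rad/s.
V_P = V_A + ω_rod × AP, with AP = 0.1724 m along the rod.
Components: V_Px = −rω sinθ − a·ω_rod·sinφ = -15.418 m/s;  V_Py = rω cosθ + a·ω_rod·cosφ = +2.5614 m/s.
|V_P| = √(V_Px² + V_Py²) = 15.629 m/s.

15.6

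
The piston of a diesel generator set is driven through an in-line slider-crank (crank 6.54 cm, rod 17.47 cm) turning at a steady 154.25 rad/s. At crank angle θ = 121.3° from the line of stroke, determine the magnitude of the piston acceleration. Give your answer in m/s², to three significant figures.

1070

ω = 154.2 rad/s
x(θ) = r cosθ + √(L² − r² sin²θ); with ω constant, a = ω²·d²x/dθ².
d²x/dθ² = −r cosθ − r²(cos2θ)/√u − r⁴ sin²2θ/(4u^{3/2}),  u = L² − r² sin²θ = 0.0273973 m².
Substituting r = 0.0654 m, L = 0.1747 m, θ = 121.3°: d²x/dθ² = +0.045073 m.
a = ω²·d²x/dθ² = (154.2)²·(+0.045073) = +1072.4 m/s²;  |a| = 1072.4 m/s².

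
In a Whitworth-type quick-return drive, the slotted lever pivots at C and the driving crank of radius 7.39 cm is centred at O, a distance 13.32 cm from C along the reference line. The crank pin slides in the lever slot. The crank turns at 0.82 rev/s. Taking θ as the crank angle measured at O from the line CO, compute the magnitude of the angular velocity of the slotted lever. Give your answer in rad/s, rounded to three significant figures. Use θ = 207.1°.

ω = 5.152 rad/s (from 0.82 rev/s).
Crank pin A relative to C: A = (d + r cosθ, r sinθ); lever angle φ = atan2(r sinθ, d + r cosθ).
Differentiating tanφ: φ̇ = rω(d cosθ + r)/(d² + r² + 2dr cosθ).
d² + r² + 2dr cosθ = |CA|² = 0.00567787 m²;  d cosθ + r = -0.044676 m.
|ω_lever| = |0.0739·5.152·-0.044676| / 0.00567787 = 2.9959 rad/s.

3.00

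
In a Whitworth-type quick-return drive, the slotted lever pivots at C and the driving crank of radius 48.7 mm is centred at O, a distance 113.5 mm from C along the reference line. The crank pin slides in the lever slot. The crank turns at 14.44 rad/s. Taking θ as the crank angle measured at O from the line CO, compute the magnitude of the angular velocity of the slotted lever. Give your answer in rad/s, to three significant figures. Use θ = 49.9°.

3.83

ω = 14.44 rad/s
Crank pin A relative to C: A = (d + r cosθ, r sinθ); lever angle φ = atan2(r sinθ, d + r cosθ).
Differentiating tanφ: φ̇ = rω(d cosθ + r)/(d² + r² + 2dr cosθ).
d² + r² + 2dr cosθ = |CA|² = 0.0223747 m²;  d cosθ + r = +0.12181 m.
|ω_lever| = |0.0487·14.44·+0.12181| / 0.0223747 = 3.8284 rad/s.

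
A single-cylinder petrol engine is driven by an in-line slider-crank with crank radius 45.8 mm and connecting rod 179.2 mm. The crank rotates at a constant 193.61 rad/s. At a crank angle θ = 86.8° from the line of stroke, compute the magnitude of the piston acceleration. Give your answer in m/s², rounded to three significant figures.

ω = 193.6 rad/s
x(θ) = r cosθ + √(L² − r² sin²θ); with ω constant, a = ω²·d²x/dθ².
d²x/dθ² = −r cosθ − r²(cos2θ)/√u − r⁴ sin²2θ/(4u^{3/2}),  u = L² − r² sin²θ = 0.0300215 m².
Substituting r = 0.0458 m, L = 0.1792 m, θ = 86.8°: d²x/dθ² = +0.0094717 m.
a = ω²·d²x/dθ² = (193.6)²·(+0.0094717) = +355.04 m/s²;  |a| = 355.04 m/s².

355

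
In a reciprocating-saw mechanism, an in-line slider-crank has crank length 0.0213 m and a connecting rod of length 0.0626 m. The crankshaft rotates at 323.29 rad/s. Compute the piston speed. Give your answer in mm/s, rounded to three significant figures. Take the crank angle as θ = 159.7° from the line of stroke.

1620

ω = 323.3 rad/s
For an in-line slider-crank, x = r cosθ + √(L² − r² sin²θ), so v = −rω sinθ·[1 + r cosθ/√(L² − r² sin²θ)].
With r = 0.0213 m, L = 0.0626 m, θ = 159.7°: √(L² − r² sin²θ) = 0.062162 m.
v = −0.0213·323.3·0.34694·[1 + 0.0213·-0.93789/0.062162] = -1.6213 m/s.
|v| = 1.6213 m/s = 1621.3 mm/s.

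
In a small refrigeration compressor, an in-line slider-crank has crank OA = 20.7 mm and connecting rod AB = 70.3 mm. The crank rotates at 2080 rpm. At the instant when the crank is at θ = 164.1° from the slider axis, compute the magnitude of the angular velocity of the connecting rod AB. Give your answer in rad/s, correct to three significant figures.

ω = 217.8 rad/s (converted from 2080 rpm).
The rod makes angle φ with the slider axis where L sinφ = r sinθ; differentiating, L cosφ·φ̇ = r ω cosθ.
L cosφ = √(L² − r² sin²θ) = 0.070071 m.
|ω_rod| = r ω |cosθ| / √(L² − r² sin²θ) = 0.0207·217.8·0.96174/0.070071 = 61.885 rad/s.

61.9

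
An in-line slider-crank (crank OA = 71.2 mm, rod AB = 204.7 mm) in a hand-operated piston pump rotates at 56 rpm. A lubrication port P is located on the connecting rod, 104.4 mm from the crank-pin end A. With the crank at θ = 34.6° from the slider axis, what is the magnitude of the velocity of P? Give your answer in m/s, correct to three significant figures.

ω = 5.864 rad/s.  Crank-pin speed |V_A| = rω = 0.41754 m/s, perpendicular to OA.
Rod angle: sinφ = −(r/L) sinθ ⇒ φ = -11.391°; ω_rod = −rω cosθ/√(L²−r²sin²θ) = -1.7127 rad/s.
V_P = V_A + ω_rod × AP, with AP = 0.1044 m along the rod.
Components: V_Px = −rω sinθ − a·ω_rod·sinφ = -0.27241 m/s;  V_Py = rω cosθ + a·ω_rod·cosφ = +0.1684 m/s.
|V_P| = √(V_Px² + V_Py²) = 0.32026 m/s.

0.320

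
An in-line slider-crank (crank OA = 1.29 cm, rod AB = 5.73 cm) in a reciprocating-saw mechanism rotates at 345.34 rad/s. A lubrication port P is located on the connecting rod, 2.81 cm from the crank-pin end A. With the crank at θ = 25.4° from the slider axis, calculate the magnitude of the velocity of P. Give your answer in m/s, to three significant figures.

ω = 345.3 rad/s.  Crank-pin speed |V_A| = rω = 4.4549 m/s, perpendicular to OA.
Rod angle: sinφ = −(r/L) sinθ ⇒ φ = -5.541°; ω_rod = −rω cosθ/√(L²−r²sin²θ) = -70.561 rad/s.
V_P = V_A + ω_rod × AP, with AP = 0.0281 m along the rod.
Components: V_Px = −rω sinθ − a·ω_rod·sinφ = -2.1023 m/s;  V_Py = rω cosθ + a·ω_rod·cosφ = +2.0508 m/s.
|V_P| = √(V_Px² + V_Py²) = 2.9369 m/s.

2.94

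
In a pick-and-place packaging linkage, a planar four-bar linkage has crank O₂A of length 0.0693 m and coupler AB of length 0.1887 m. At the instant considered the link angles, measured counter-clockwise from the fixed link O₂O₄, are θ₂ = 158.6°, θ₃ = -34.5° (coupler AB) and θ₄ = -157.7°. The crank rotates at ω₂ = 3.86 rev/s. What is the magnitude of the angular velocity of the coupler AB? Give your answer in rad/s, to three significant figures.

7.35

ω₂ = 24.25 rad/s (from 3.86 rev/s).
Differentiating the loop-closure r₂e^{iθ₂}+r₃e^{iθ₃}=r₁+r₄e^{iθ₄} gives r₂ω₂e^{iθ₂}+r₃ω₃e^{iθ₃}=r₄ω₄e^{iθ₄}.
Eliminating the other unknown: ω₃ = r₂ω₂ sin(θ₄−θ₂) / [r₃ sin(θ₃−θ₄)].
Numerator sine = +0.69088; denominator sine = +0.83676.
Result = 0.0693·24.25·(+0.69088) / (0.1887·(+0.83676)) = +7.3541 rad/s; magnitude 7.3541 rad/s.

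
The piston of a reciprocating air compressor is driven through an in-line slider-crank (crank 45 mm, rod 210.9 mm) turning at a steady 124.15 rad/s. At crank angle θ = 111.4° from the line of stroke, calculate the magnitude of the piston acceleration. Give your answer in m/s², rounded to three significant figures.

363

ω = 124.2 rad/s
x(θ) = r cosθ + √(L² − r² sin²θ); with ω constant, a = ω²·d²x/dθ².
d²x/dθ² = −r cosθ − r²(cos2θ)/√u − r⁴ sin²2θ/(4u^{3/2}),  u = L² − r² sin²θ = 0.0427234 m².
Substituting r = 0.045 m, L = 0.2109 m, θ = 111.4°: d²x/dθ² = +0.023554 m.
a = ω²·d²x/dθ² = (124.2)²·(+0.023554) = +363.05 m/s²;  |a| = 363.05 m/s².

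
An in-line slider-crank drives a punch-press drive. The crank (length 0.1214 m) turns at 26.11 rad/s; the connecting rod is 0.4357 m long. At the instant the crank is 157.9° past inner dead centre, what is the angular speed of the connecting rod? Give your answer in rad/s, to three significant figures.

ω = 26.11 rad/s
The rod makes angle φ with the slider axis where L sinφ = r sinθ; differentiating, L cosφ·φ̇ = r ω cosθ.
L cosφ = √(L² − r² sin²θ) = 0.4333 m.
|ω_rod| = r ω |cosθ| / √(L² − r² sin²θ) = 0.1214·26.11·0.92653/0.4333 = 6.7779 rad/s.

6.78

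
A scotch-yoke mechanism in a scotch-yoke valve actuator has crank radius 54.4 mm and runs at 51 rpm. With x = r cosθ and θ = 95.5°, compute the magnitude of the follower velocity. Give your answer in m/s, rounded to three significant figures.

0.289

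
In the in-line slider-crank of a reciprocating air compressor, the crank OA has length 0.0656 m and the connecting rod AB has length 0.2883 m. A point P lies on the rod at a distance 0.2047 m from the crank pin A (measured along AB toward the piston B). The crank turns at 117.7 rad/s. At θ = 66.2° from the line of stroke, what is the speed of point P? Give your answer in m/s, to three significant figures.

7.59

ω = 117.7 rad/s.  Crank-pin speed |V_A| = rω = 7.7211 m/s, perpendicular to OA.
Rod angle: sinφ = −(r/L) sinθ ⇒ φ = -12.016°; ω_rod = −rω cosθ/√(L²−r²sin²θ) = -11.05 rad/s.
V_P = V_A + ω_rod × AP, with AP = 0.2047 m along the rod.
Components: V_Px = −rω sinθ − a·ω_rod·sinφ = -7.5354 m/s;  V_Py = rω cosθ + a·ω_rod·cosφ = +0.90351 m/s.
|V_P| = √(V_Px² + V_Py²) = 7.5894 m/s.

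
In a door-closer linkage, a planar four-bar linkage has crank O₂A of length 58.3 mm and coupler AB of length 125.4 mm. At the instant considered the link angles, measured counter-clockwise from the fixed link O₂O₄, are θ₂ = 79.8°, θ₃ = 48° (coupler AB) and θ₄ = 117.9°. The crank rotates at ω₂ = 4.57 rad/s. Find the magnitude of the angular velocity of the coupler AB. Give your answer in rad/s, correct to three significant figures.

ω₂ = 4.57 rad/s
Differentiating the loop-closure r₂e^{iθ₂}+r₃e^{iθ₃}=r₁+r₄e^{iθ₄} gives r₂ω₂e^{iθ₂}+r₃ω₃e^{iθ₃}=r₄ω₄e^{iθ₄}.
Eliminating the other unknown: ω₃ = r₂ω₂ sin(θ₄−θ₂) / [r₃ sin(θ₃−θ₄)].
Numerator sine = +0.61704; denominator sine = -0.93909.
Result = 0.0583·4.57·(+0.61704) / (0.1254·(-0.93909)) = -1.396 rad/s; magnitude 1.396 rad/s.

1.40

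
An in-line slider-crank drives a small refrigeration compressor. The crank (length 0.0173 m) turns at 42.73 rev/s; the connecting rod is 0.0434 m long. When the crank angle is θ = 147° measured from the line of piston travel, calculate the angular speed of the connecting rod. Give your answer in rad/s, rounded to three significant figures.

ω = 268.5 rad/s (converted from 42.73 rev/s).
The rod makes angle φ with the slider axis where L sinφ = r sinθ; differentiating, L cosφ·φ̇ = r ω cosθ.
L cosφ = √(L² − r² sin²θ) = 0.042365 m.
|ω_rod| = r ω |cosθ| / √(L² − r² sin²θ) = 0.0173·268.5·0.83867/0.042365 = 91.948 rad/s.

91.9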